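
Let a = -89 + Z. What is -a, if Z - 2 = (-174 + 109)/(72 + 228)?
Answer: 5233/60 ≈ 87.217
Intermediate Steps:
Z = 107/60 (Z = 2 + (-174 + 109)/(72 + 228) = 2 - 65/300 = 2 - 65*1/300 = 2 - 13/60 = 107/60 ≈ 1.7833)
a = -5233/60 (a = -89 + 107/60 = -5233/60 ≈ -87.217)
-a = -1*(-5233/60) = 5233/60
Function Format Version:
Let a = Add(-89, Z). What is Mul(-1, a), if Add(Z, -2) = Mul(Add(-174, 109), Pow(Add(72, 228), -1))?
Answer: Rational(5233, 60) ≈ 87.217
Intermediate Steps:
Z = Rational(107, 60) (Z = Add(2, Mul(Add(-174, 109), Pow(Add(72, 228), -1))) = Add(2, Mul(-65, Pow(300, -1))) = Add(2, Mul(-65, Rational(1, 300))) = Add(2, Rational(-13, 60)) = Rational(107, 60) ≈ 1.7833)
a = Rational(-5233, 60) (a = Add(-89, Rational(107, 60)) = Rational(-5233, 60) ≈ -87.217)
Mul(-1, a) = Mul(-1, Rational(-5233, 60)) = Rational(5233, 60)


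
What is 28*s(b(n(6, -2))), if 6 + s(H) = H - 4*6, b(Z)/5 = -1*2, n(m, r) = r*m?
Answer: -1120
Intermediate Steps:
n(m, r) = m*r
b(Z) = -10 (b(Z) = 5*(-1*2) = 5*(-2) = -10)
s(H) = -30 + H (s(H) = -6 + (H - 4*6) = -6 + (H - 24) = -6 + (-24 + H) = -30 + H)
28*s(b(n(6, -2))) = 28*(-30 - 10) = 28*(-40) = -1120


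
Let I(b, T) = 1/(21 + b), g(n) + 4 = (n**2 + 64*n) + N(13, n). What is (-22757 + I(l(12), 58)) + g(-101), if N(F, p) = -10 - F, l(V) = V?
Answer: -628550/33 ≈ -19047.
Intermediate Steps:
g(n) = -27 + n**2 + 64*n (g(n) = -4 + ((n**2 + 64*n) + (-10 - 1*13)) = -4 + ((n**2 + 64*n) + (-10 - 13)) = -4 + ((n**2 + 64*n) - 23) = -4 + (-23 + n**2 + 64*n) = -27 + n**2 + 64*n)
(-22757 + I(l(12), 58)) + g(-101) = (-22757 + 1/(21 + 12)) + (-27 + (-101)**2 + 64*(-101)) = (-22757 + 1/33) + (-27 + 10201 - 6464) = (-22757 + 1/33) + 3710 = -750980/33 + 3710 = -628550/33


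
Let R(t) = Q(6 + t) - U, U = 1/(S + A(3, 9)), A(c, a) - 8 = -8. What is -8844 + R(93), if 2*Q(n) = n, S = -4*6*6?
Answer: -1266407/144 ≈ -8794.5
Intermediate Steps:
A(c, a) = 0 (A(c, a) = 8 - 8 = 0)
S = -144 (S = -24*6 = -144)
Q(n) = n/2
U = -1/144 (U = 1/(-144 + 0) = 1/(-144) = -1/144 ≈ -0.0069444)
R(t) = 433/144 + t/2 (R(t) = (6 + t)/2 - 1*(-1/144) = (3 + t/2) + 1/144 = 433/144 + t/2)
-8844 + R(93) = -8844 + (433/144 + (1/2)*93) = -8844 + (433/144 + 93/2) = -8844 + 7129/144 = -1266407/144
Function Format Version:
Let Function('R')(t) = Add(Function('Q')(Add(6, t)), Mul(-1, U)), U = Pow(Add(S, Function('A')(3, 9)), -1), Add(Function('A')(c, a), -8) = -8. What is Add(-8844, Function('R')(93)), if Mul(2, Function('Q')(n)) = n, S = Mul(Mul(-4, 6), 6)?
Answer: Rational(-1266407, 144) ≈ -8794.5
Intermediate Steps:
Function('A')(c, a) = 0 (Function('A')(c, a) = Add(8, -8) = 0)
S = -144 (S = Mul(-24, 6) = -144)
Function('Q')(n) = Mul(Rational(1, 2), n)
U = Rational(-1, 144) (U = Pow(Add(-144, 0), -1) = Pow(-144, -1) = Rational(-1, 144) ≈ -0.0069444)
Function('R')(t) = Add(Rational(433, 144), Mul(Rational(1, 2), t)) (Function('R')(t) = Add(Mul(Rational(1, 2), Add(6, t)), Mul(-1, Rational(-1, 144))) = Add(Add(3, Mul(Rational(1, 2), t)), Rational(1, 144)) = Add(Rational(433, 144), Mul(Rational(1, 2), t)))
Add(-8844, Function('R')(93)) = Add(-8844, Add(Rational(433, 144), Mul(Rational(1, 2), 93))) = Add(-8844, Add(Rational(433, 144), Rational(93, 2))) = Add(-8844, Rational(7129, 144)) = Rational(-1266407, 144)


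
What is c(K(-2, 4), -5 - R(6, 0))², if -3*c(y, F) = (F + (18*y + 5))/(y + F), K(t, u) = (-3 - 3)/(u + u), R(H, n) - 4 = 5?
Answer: 900/3481 ≈ 0.25855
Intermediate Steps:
R(H, n) = 9 (R(H, n) = 4 + 5 = 9)
K(t, u) = -3/u (K(t, u) = -6*1/(2*u) = -3/u)
c(y, F) = -(5 + F + 18*y)/(3*(F + y)) (c(y, F) = -(F + (18*y + 5))/(3*(y + F)) = -(F + (5 + 18*y))/(3*(F + y)) = -(5 + F + 18*y)/(3*(F + y)))
c(K(-2, 4), -5 - R(6, 0))² = ((-5 - (-5 - 1*9) - (-54)/4)/(3*((-5 - 1*9) - 3/4)))² = ((-5 - (-5 - 9) - (-54)/4)/(3*((-5 - 9) - 3*¼)))² = ((-5 - 1*(-14) - 18*(-¾))/(3*(-14 - ¾)))² = ((-5 + 14 + 27/2)/(3*(-59/4)))² = ((⅓)*(-4/59)*(45/2))² = (-30/59)² = 900/3481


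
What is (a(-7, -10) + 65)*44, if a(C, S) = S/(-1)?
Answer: 3300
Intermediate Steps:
a(C, S) = -S (a(C, S) = S*(-1) = -S)
(a(-7, -10) + 65)*44 = (-1*(-10) + 65)*44 = (10 + 65)*44 = 75*44 = 3300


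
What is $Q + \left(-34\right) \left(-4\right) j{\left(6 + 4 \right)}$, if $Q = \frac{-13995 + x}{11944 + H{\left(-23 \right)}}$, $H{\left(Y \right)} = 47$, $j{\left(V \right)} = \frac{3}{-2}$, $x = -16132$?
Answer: $- \frac{2476291}{11991} \approx -206.51$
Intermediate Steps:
$j{\left(V \right)} = - \frac{3}{2}$ ($j{\left(V \right)} = 3 \left(- \frac{1}{2}\right) = - \frac{3}{2}$)
$Q = - \frac{30127}{11991}$ ($Q = \frac{-13995 - 16132}{11944 + 47} = - \frac{30127}{11991} \approx -2.5125$)
$Q + \left(-34\right) \left(-4\right) j{\left(6 + 4 \right)} = - \frac{30127}{11991} + \left(-34\right) \left(-4\right) \left(- \frac{3}{2}\right) = - \frac{30127}{11991} + 136 \left(- \frac{3}{2}\right) = - \frac{30127}{11991} - 204 = - \frac{2476291}{11991}$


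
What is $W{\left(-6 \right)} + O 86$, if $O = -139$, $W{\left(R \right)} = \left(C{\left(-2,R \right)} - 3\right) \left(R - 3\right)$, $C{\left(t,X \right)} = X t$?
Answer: $-12035$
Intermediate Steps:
$W{\left(R \right)} = \left(-3 + R\right) \left(-3 - 2 R\right)$ ($W{\left(R \right)} = \left(R \left(-2\right) - 3\right) \left(R - 3\right) = \left(- 2 R - 3\right) \left(-3 + R\right) = \left(-3 - 2 R\right) \left(-3 + R\right) = \left(-3 + R\right) \left(-3 - 2 R\right)$)
$W{\left(-6 \right)} + O 86 = \left(9 - 2 \left(-6\right)^{2} + 3 \left(-6\right)\right) - 11954 = \left(9 - 72 - 18\right) - 11954 = -81 - 11954 = -12035$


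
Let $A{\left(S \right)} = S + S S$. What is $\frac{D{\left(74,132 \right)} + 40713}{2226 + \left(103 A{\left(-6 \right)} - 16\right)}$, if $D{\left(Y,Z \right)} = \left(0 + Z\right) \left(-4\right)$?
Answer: $\frac{8037}{1060} \approx 7.5821$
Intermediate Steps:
$D{\left(Y,Z \right)} = - 4 Z$ ($D{\left(Y,Z \right)} = Z \left(-4\right) = - 4 Z$)
$A{\left(S \right)} = S + S^{2}$
$\frac{D{\left(74,132 \right)} + 40713}{2226 + \left(103 A{\left(-6 \right)} - 16\right)} = \frac{\left(-4\right) 132 + 40713}{2226 - \left(16 - 103 \left(- 6 \left(1 - 6\right)\right)\right)} = \frac{-528 + 40713}{2226 - \left(16 - 103 \left(\left(-6\right) \left(-5\right)\right)\right)} = \frac{40185}{2226 + \left(103 \cdot 30 - 16\right)} = \frac{40185}{2226 + \left(3090 - 16\right)} = \frac{40185}{2226 + 3074} = \frac{40185}{5300} = 40185 \cdot \frac{1}{5300} = \frac{8037}{1060}$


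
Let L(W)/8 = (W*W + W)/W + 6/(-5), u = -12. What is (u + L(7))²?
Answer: 44944/25 ≈ 1797.8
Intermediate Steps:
L(W) = -48/5 + 8*(W + W²)/W (L(W) = 8*((W*W + W)/W + 6/(-5)) = 8*((W² + W)/W + 6*(-⅕)) = 8*((W + W²)/W - 6/5) = 8*(-6/5 + (W + W²)/W) = -48/5 + 8*(W + W²)/W)
(u + L(7))² = (-12 + (-8/5 + 8*7))² = (-12 + (-8/5 + 56))² = (-12 + 272/5)² = (212/5)² = 44944/25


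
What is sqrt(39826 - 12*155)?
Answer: sqrt(37966) ≈ 194.85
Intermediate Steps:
sqrt(39826 - 12*155) = sqrt(39826 - 1860) = sqrt(37966)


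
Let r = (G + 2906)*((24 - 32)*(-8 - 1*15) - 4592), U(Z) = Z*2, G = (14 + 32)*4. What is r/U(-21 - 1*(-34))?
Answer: -6810360/13 ≈ -5.2387e+5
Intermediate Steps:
G = 184 (G = 46*4 = 184)
U(Z) = 2*Z
r = -13620720 (r = (184 + 2906)*((24 - 32)*(-8 - 1*15) - 4592) = 3090*(-8*(-8 - 15) - 4592) = 3090*(-8*(-23) - 4592) = 3090*(184 - 4592) = 3090*(-4408) = -13620720)
r/U(-21 - 1*(-34)) = -13620720*1/(2*(-21 - 1*(-34))) = -13620720*1/(2*(-21 + 34)) = -13620720/(2*13) = -13620720/26 = -13620720*1/26 = -6810360/13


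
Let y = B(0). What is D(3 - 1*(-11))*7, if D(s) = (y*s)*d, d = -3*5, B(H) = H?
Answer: 0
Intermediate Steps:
y = 0
d = -15
D(s) = 0 (D(s) = (0*s)*(-15) = 0*(-15) = 0)
D(3 - 1*(-11))*7 = 0*7 = 0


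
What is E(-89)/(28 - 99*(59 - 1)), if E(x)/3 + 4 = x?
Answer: 279/5714 ≈ 0.048827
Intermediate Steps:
E(x) = -12 + 3*x
E(-89)/(28 - 99*(59 - 1)) = (-12 + 3*(-89))/(28 - 99*(59 - 1)) = (-12 - 267)/(28 - 99*58) = -279/(28 - 5742) = -279/(-5714) = -279*(-1/5714) = 279/5714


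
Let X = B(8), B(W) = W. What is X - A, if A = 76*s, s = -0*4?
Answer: 8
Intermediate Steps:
s = 0 (s = -1*0 = 0)
X = 8
A = 0 (A = 76*0 = 0)
X - A = 8 - 1*0 = 8 + 0 = 8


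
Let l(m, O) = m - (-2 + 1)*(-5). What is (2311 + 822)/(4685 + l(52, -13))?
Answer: 241/364 ≈ 0.66209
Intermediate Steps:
l(m, O) = -5 + m (l(m, O) = m - (-1)*(-5) = m - 1*5 = m - 5 = -5 + m)
(2311 + 822)/(4685 + l(52, -13)) = (2311 + 822)/(4685 + (-5 + 52)) = 3133/(4685 + 47) = 3133/4732 = 3133*(1/4732) = 241/364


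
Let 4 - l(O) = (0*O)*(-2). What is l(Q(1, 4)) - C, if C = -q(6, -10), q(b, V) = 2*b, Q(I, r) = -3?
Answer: 16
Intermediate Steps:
l(O) = 4 (l(O) = 4 - 0*O*(-2) = 4 - 0*(-2) = 4 - 1*0 = 4 + 0 = 4)
C = -12 (C = -2*6 = -1*12 = -12)
l(Q(1, 4)) - C = 4 - 1*(-12) = 4 + 12 = 16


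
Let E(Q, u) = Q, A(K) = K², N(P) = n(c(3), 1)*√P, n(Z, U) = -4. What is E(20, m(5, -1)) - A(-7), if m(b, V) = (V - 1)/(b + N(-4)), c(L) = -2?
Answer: -29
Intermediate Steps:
N(P) = -4*√P
m(b, V) = (-1 + V)/(b - 8*I) (m(b, V) = (V - 1)/(b - 8*I) = (-1 + V)/(b - 8*I))
E(20, m(5, -1)) - A(-7) = 20 - 1*(-7)² = 20 - 1*49 = 20 - 49 = -29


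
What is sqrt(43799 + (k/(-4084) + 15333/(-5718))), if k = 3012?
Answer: 5*sqrt(6634184721706794)/1946026 ≈ 209.27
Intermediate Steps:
sqrt(43799 + (k/(-4084) + 15333/(-5718))) = sqrt(43799 + (3012/(-4084) + 15333/(-5718))) = sqrt(43799 + (3012*(-1/4084) + 15333*(-1/5718))) = sqrt(43799 + (-753/1021 - 5111/1906)) = sqrt(43799 - 6653549/1946026) = sqrt(85227339225/1946026) = 5*sqrt(6634184721706794)/1946026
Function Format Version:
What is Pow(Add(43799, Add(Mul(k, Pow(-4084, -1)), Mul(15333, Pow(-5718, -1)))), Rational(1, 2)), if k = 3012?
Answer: Mul(Rational(5, 1946026), Pow(6634184721706794, Rational(1, 2))) ≈ 209.27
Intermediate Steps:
Pow(Add(43799, Add(Mul(k, Pow(-4084, -1)), Mul(15333, Pow(-5718, -1)))), Rational(1, 2)) = Pow(Add(43799, Add(Mul(3012, Pow(-4084, -1)), Mul(15333, Pow(-5718, -1)))), Rational(1, 2)) = Pow(Add(43799, Add(Mul(3012, Rational(-1, 4084)), Mul(15333, Rational(-1, 5718)))), Rational(1, 2)) = Pow(Add(43799, Add(Rational(-753, 1021), Rational(-5111, 1906))), Rational(1, 2)) = Pow(Add(43799, Rational(-6653549, 1946026)), Rational(1, 2)) = Pow(Rational(85227339225, 1946026), Rational(1, 2)) = Mul(Rational(5, 1946026), Pow(6634184721706794, Rational(1, 2)))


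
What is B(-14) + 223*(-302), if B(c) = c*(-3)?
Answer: -67304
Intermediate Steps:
B(c) = -3*c
B(-14) + 223*(-302) = -3*(-14) + 223*(-302) = 42 - 67346 = -67304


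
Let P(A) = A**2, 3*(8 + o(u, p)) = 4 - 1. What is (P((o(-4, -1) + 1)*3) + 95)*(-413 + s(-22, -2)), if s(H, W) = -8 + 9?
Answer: -172628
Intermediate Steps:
s(H, W) = 1
o(u, p) = -7 (o(u, p) = -8 + (4 - 1)/3 = -8 + (1/3)*3 = -8 + 1 = -7)
(P((o(-4, -1) + 1)*3) + 95)*(-413 + s(-22, -2)) = (((-7 + 1)*3)**2 + 95)*(-413 + 1) = ((-6*3)**2 + 95)*(-412) = ((-18)**2 + 95)*(-412) = (324 + 95)*(-412) = 419*(-412) = -172628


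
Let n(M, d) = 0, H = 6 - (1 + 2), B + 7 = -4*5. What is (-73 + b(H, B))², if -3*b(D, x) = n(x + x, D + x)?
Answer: 5329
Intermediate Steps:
B = -27 (B = -7 - 4*5 = -7 - 20 = -27)
H = 3 (H = 6 - 1*3 = 6 - 3 = 3)
b(D, x) = 0 (b(D, x) = -⅓*0 = 0)
(-73 + b(H, B))² = (-73 + 0)² = (-73)² = 5329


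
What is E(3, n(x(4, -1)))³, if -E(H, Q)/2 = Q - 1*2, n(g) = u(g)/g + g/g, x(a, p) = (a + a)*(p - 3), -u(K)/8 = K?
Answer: 5832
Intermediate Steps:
u(K) = -8*K
x(a, p) = 2*a*(-3 + p) (x(a, p) = (2*a)*(-3 + p) = 2*a*(-3 + p))
n(g) = -7 (n(g) = (-8*g)/g + g/g = -8 + 1 = -7)
E(H, Q) = 4 - 2*Q (E(H, Q) = -2*(Q - 1*2) = -2*(Q - 2) = -2*(-2 + Q) = 4 - 2*Q)
E(3, n(x(4, -1)))³ = (4 - 2*(-7))³ = (4 + 14)³ = 18³ = 5832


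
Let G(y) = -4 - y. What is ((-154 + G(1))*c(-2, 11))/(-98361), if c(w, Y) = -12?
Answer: -212/10929 ≈ -0.019398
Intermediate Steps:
((-154 + G(1))*c(-2, 11))/(-98361) = ((-154 + (-4 - 1*1))*(-12))/(-98361) = ((-154 + (-4 - 1))*(-12))*(-1/98361) = ((-154 - 5)*(-12))*(-1/98361) = -159*(-12)*(-1/98361) = 1908*(-1/98361) = -212/10929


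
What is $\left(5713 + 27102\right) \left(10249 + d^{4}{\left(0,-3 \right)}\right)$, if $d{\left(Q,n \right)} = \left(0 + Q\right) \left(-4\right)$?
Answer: $336320935$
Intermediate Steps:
$d{\left(Q,n \right)} = - 4 Q$ ($d{\left(Q,n \right)} = Q \left(-4\right) = - 4 Q$)
$\left(5713 + 27102\right) \left(10249 + d^{4}{\left(0,-3 \right)}\right) = \left(5713 + 27102\right) \left(10249 + \left(\left(-4\right) 0\right)^{4}\right) = 32815 \left(10249 + 0^{4}\right) = 32815 \left(10249 + 0\right) = 32815 \cdot 10249 = 336320935$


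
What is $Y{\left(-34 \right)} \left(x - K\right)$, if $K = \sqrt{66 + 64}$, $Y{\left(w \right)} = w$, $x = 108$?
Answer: $-3672 + 34 \sqrt{130} \approx -3284.3$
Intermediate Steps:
$K = \sqrt{130} \approx 11.402$
$Y{\left(-34 \right)} \left(x - K\right) = - 34 \left(108 - \sqrt{130}\right) = -3672 + 34 \sqrt{130}$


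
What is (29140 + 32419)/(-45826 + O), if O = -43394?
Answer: -61559/89220 ≈ -0.68997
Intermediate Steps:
(29140 + 32419)/(-45826 + O) = (29140 + 32419)/(-45826 - 43394) = 61559/(-89220) = 61559*(-1/89220) = -61559/89220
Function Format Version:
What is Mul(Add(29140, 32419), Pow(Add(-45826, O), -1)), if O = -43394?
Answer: Rational(-61559, 89220) ≈ -0.68997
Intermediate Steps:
Mul(Add(29140, 32419), Pow(Add(-45826, O), -1)) = Mul(Add(29140, 32419), Pow(Add(-45826, -43394), -1)) = Mul(61559, Pow(-89220, -1)) = Mul(61559, Rational(-1, 89220)) = Rational(-61559, 89220)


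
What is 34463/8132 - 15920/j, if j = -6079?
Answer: 338962017/49434428 ≈ 6.8568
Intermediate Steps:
34463/8132 - 15920/j = 34463/8132 - 15920/(-6079) = 34463*(1/8132) - 15920*(-1/6079) = 34463/8132 + 15920/6079 = 338962017/49434428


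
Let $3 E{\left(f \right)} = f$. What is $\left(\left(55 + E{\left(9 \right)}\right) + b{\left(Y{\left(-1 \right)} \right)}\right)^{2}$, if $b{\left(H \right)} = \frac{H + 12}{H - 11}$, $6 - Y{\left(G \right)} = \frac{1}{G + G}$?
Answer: $\frac{235225}{81} \approx 2904.0$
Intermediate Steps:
$E{\left(f \right)} = \frac{f}{3}$
$Y{\left(G \right)} = 6 - \frac{1}{2 G}$ ($Y{\left(G \right)} = 6 - \frac{1}{G + G} = 6 - \frac{1}{2 G}$)
$b{\left(H \right)} = \frac{12 + H}{-11 + H}$
$\left(\left(55 + E{\left(9 \right)}\right) + b{\left(Y{\left(-1 \right)} \right)}\right)^{2} = \left(\left(55 + \frac{1}{3} \cdot 9\right) + \frac{12 + \left(6 - \frac{1}{2 \left(-1\right)}\right)}{-11 + \left(6 - \frac{1}{2 \left(-1\right)}\right)}\right)^{2} = \left(\left(55 + 3\right) + \frac{12 + \left(6 - - \frac{1}{2}\right)}{-11 + \left(6 - - \frac{1}{2}\right)}\right)^{2} = \left(58 + \frac{12 + \left(6 + \frac{1}{2}\right)}{-11 + \left(6 + \frac{1}{2}\right)}\right)^{2} = \left(58 + \frac{12 + \frac{13}{2}}{-11 + \frac{13}{2}}\right)^{2} = \left(58 + \frac{1}{- \frac{9}{2}} \cdot \frac{37}{2}\right)^{2} = \left(58 - \frac{37}{9}\right)^{2} = \left(\frac{485}{9}\right)^{2} = \frac{235225}{81}$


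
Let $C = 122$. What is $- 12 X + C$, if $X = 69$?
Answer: $-706$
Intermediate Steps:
$- 12 X + C = \left(-12\right) 69 + 122 = -828 + 122 = -706$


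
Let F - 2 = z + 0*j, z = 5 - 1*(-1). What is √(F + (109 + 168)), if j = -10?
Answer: √285 ≈ 16.882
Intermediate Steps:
z = 6 (z = 5 + 1 = 6)
F = 8 (F = 2 + (6 + 0*(-10)) = 2 + (6 + 0) = 2 + 6 = 8)
√(F + (109 + 168)) = √(8 + (109 + 168)) = √(8 + 277) = √285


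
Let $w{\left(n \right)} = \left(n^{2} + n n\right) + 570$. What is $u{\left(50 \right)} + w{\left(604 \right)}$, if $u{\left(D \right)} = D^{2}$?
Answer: $732702$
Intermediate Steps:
$w{\left(n \right)} = 570 + 2 n^{2}$ ($w{\left(n \right)} = \left(n^{2} + n^{2}\right) + 570 = 2 n^{2} + 570 = 570 + 2 n^{2}$)
$u{\left(50 \right)} + w{\left(604 \right)} = 50^{2} + \left(570 + 2 \cdot 604^{2}\right) = 2500 + \left(570 + 2 \cdot 364816\right) = 2500 + \left(570 + 729632\right) = 2500 + 730202 = 732702$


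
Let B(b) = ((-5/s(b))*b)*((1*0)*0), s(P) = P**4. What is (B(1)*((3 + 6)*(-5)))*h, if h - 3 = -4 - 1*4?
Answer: 0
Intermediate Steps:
h = -5 (h = 3 + (-4 - 1*4) = 3 + (-4 - 4) = 3 - 8 = -5)
B(b) = 0 (B(b) = ((-5/b**4)*b)*((1*0)*0) = ((-5/b**4)*b)*(0*0) = -5/b**3*0 = 0)
(B(1)*((3 + 6)*(-5)))*h = (0*((3 + 6)*(-5)))*(-5) = (0*(9*(-5)))*(-5) = (0*(-45))*(-5) = 0*(-5) = 0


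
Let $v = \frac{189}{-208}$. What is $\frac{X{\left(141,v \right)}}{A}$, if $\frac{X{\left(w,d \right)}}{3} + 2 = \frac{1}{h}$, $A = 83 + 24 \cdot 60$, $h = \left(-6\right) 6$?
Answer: $- \frac{73}{18276} \approx -0.0039943$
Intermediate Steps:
$h = -36$
$v = - \frac{189}{208}$ ($v = 189 \left(- \frac{1}{208}\right) = - \frac{189}{208} \approx -0.90865$)
$A = 1523$ ($A = 83 + 1440 = 1523$)
$X{\left(w,d \right)} = - \frac{73}{12}$ ($X{\left(w,d \right)} = -6 + \frac{3}{-36} = -6 + 3 \left(- \frac{1}{36}\right) = -6 - \frac{1}{12} = - \frac{73}{12}$)
$\frac{X{\left(141,v \right)}}{A} = - \frac{73}{12 \cdot 1523} = \left(- \frac{73}{12}\right) \frac{1}{1523} = - \frac{73}{18276}$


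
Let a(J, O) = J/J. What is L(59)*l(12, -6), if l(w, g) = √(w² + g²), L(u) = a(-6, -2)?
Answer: 6*√5 ≈ 13.416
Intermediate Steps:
a(J, O) = 1
L(u) = 1
l(w, g) = √(g² + w²)
L(59)*l(12, -6) = 1*√((-6)² + 12²) = 1*√(36 + 144) = 1*√180 = 1*(6*√5) = 6*√5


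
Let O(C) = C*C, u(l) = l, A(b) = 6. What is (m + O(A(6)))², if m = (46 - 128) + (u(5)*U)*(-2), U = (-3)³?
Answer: 50176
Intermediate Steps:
U = -27
O(C) = C²
m = 188 (m = (46 - 128) + (5*(-27))*(-2) = -82 - 135*(-2) = -82 + 270 = 188)
(m + O(A(6)))² = (188 + 6²)² = (188 + 36)² = 224² = 50176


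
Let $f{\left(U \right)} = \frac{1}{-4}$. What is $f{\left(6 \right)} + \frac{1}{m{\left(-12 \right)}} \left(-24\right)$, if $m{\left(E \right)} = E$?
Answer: $\frac{7}{4} \approx 1.75$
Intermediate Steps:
$f{\left(U \right)} = - \frac{1}{4}$
$f{\left(6 \right)} + \frac{1}{m{\left(-12 \right)}} \left(-24\right) = - \frac{1}{4} + \frac{1}{-12} \left(-24\right) = - \frac{1}{4} - -2 = - \frac{1}{4} + 2 = \frac{7}{4}$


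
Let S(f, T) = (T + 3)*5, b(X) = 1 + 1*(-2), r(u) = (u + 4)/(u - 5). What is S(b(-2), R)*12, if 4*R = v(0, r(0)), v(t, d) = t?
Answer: 180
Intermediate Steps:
r(u) = (4 + u)/(-5 + u)
R = 0 (R = (¼)*0 = 0)
b(X) = -1 (b(X) = 1 - 2 = -1)
S(f, T) = 15 + 5*T (S(f, T) = (3 + T)*5 = 15 + 5*T)
S(b(-2), R)*12 = (15 + 5*0)*12 = (15 + 0)*12 = 15*12 = 180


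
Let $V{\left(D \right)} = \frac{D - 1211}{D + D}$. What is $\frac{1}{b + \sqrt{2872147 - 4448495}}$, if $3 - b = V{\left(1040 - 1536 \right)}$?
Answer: $\frac{1258848}{1551228928633} - \frac{1968128 i \sqrt{394087}}{1551228928633} \approx 8.1152 \cdot 10^{-7} - 0.00079648 i$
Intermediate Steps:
$V{\left(D \right)} = \frac{-1211 + D}{2 D}$
$b = \frac{1269}{992}$ ($b = 3 - \frac{-1211 + \left(1040 - 1536\right)}{2 \left(1040 - 1536\right)} = 3 - \frac{-1211 - 496}{2 \left(-496\right)} = 3 - \frac{1}{2} \left(- \frac{1}{496}\right) \left(-1707\right) = 3 - \frac{1707}{992} = \frac{1269}{992} \approx 1.2792$)
$\frac{1}{b + \sqrt{2872147 - 4448495}} = \frac{1}{\frac{1269}{992} + \sqrt{2872147 - 4448495}} = \frac{1}{\frac{1269}{992} + \sqrt{-1576348}} = \frac{1}{\frac{1269}{992} + 2 i \sqrt{394087}}$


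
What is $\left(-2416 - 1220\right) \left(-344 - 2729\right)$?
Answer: $11173428$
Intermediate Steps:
$\left(-2416 - 1220\right) \left(-344 - 2729\right) = \left(-2416 - 1220\right) \left(-3073\right) = \left(-3636\right) \left(-3073\right) = 11173428$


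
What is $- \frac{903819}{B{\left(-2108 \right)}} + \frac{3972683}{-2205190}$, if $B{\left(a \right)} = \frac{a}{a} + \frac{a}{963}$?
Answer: $\frac{29528363768083}{38845270} \approx 7.6015 \cdot 10^{5}$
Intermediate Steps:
$B{\left(a \right)} = 1 + \frac{a}{963}$ ($B{\left(a \right)} = 1 + a \frac{1}{963} = 1 + \frac{a}{963}$)
$- \frac{903819}{B{\left(-2108 \right)}} + \frac{3972683}{-2205190} = - \frac{903819}{1 + \frac{1}{963} \left(-2108\right)} + \frac{3972683}{-2205190} = - \frac{903819}{1 - \frac{2108}{963}} + 3972683 \left(- \frac{1}{2205190}\right) = - \frac{903819}{- \frac{1145}{963}} - \frac{305591}{169630} = \left(-903819\right) \left(- \frac{963}{1145}\right) - \frac{305591}{169630} = \frac{870377697}{1145} - \frac{305591}{169630} = \frac{29528363768083}{38845270}$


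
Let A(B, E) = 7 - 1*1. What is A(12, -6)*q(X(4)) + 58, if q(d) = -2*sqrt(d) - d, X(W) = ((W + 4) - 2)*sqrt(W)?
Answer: -14 - 24*sqrt(3) ≈ -55.569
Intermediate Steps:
A(B, E) = 6 (A(B, E) = 7 - 1 = 6)
X(W) = sqrt(W)*(2 + W) (X(W) = ((4 + W) - 2)*sqrt(W) = (2 + W)*sqrt(W) = sqrt(W)*(2 + W))
q(d) = -d - 2*sqrt(d)
A(12, -6)*q(X(4)) + 58 = 6*(-sqrt(4)*(2 + 4) - 2*sqrt(2)*sqrt(2 + 4)) + 58 = 6*(-2*6 - 2*2*sqrt(3)) + 58 = 6*(-1*12 - 4*sqrt(3)) + 58 = 6*(-12 - 4*sqrt(3)) + 58 = (-72 - 24*sqrt(3)) + 58 = -14 - 24*sqrt(3)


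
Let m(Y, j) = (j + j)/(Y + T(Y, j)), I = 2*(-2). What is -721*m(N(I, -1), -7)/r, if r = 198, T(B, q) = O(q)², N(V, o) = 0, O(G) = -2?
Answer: 5047/396 ≈ 12.745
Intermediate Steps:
I = -4
T(B, q) = 4 (T(B, q) = (-2)² = 4)
m(Y, j) = 2*j/(4 + Y) (m(Y, j) = (j + j)/(Y + 4) = (2*j)/(4 + Y) = 2*j/(4 + Y))
-721*m(N(I, -1), -7)/r = -721*2*(-7)/(4 + 0)/198 = -721*2*(-7)/4/198 = -721*2*(-7)*(¼)/198 = -(-5047)/(2*198) = -721*(-7/396) = 5047/396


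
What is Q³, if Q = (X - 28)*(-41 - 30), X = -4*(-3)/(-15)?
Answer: 1068716519424/125 ≈ 8.5497e+9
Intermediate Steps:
X = -⅘ (X = 12*(-1/15) = -⅘ ≈ -0.80000)
Q = 10224/5 (Q = (-⅘ - 28)*(-41 - 30) = -144/5*(-71) = 10224/5 ≈ 2044.8)
Q³ = (10224/5)³ = 1068716519424/125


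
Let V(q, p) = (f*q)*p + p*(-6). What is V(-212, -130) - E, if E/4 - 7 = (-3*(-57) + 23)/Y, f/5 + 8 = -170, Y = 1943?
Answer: -47657220840/1943 ≈ -2.4528e+7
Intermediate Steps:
f = -890 (f = -40 + 5*(-170) = -40 - 850 = -890)
E = 55180/1943 (E = 28 + 4*((-3*(-57) + 23)/1943) = 28 + 4*((171 + 23)*(1/1943)) = 28 + 4*(194*(1/1943)) = 28 + 4*(194/1943) = 28 + 776/1943 = 55180/1943 ≈ 28.399)
V(q, p) = -6*p - 890*p*q (V(q, p) = (-890*q)*p + p*(-6) = -890*p*q - 6*p = -6*p - 890*p*q)
V(-212, -130) - E = -2*(-130)*(3 + 445*(-212)) - 1*55180/1943 = -2*(-130)*(3 - 94340) - 55180/1943 = -2*(-130)*(-94337) - 55180/1943 = -24527620 - 55180/1943 = -47657220840/1943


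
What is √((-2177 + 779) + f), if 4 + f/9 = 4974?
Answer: 2*√10833 ≈ 208.16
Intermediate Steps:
f = 44730 (f = -36 + 9*4974 = -36 + 44766 = 44730)
√((-2177 + 779) + f) = √((-2177 + 779) + 44730) = √(-1398 + 44730) = √43332 = 2*√10833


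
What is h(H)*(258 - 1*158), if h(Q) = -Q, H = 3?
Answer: -300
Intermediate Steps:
h(H)*(258 - 1*158) = (-1*3)*(258 - 1*158) = -3*(258 - 158) = -3*100 = -300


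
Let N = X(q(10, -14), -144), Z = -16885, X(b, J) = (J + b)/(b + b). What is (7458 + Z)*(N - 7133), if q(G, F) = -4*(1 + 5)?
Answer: 134419593/2 ≈ 6.7210e+7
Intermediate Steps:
q(G, F) = -24 (q(G, F) = -4*6 = -24)
X(b, J) = (J + b)/(2*b) (X(b, J) = (J + b)/((2*b)) = (J + b)*(1/(2*b)) = (J + b)/(2*b))
N = 7/2 (N = (½)*(-144 - 24)/(-24) = (½)*(-1/24)*(-168) = 7/2 ≈ 3.5000)
(7458 + Z)*(N - 7133) = (7458 - 16885)*(7/2 - 7133) = -9427*(-14259/2) = 134419593/2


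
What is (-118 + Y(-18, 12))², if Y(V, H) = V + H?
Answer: 15376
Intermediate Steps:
Y(V, H) = H + V
(-118 + Y(-18, 12))² = (-118 + (12 - 18))² = (-118 - 6)² = (-124)² = 15376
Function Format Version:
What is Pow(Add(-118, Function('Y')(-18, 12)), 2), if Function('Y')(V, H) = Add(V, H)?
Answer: 15376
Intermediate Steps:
Function('Y')(V, H) = Add(H, V)
Pow(Add(-118, Function('Y')(-18, 12)), 2) = Pow(Add(-118, Add(12, -18)), 2) = Pow(Add(-118, -6), 2) = Pow(-124, 2) = 15376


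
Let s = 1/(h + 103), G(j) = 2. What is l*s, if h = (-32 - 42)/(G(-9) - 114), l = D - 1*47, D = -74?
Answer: -6776/5805 ≈ -1.1673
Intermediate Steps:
l = -121 (l = -74 - 1*47 = -74 - 47 = -121)
h = 37/56 (h = (-32 - 42)/(2 - 114) = -74/(-112) = -74*(-1/112) = 37/56 ≈ 0.66071)
s = 56/5805 (s = 1/(37/56 + 103) = 1/(5805/56) = 56/5805 ≈ 0.0096469)
l*s = -121*56/5805 = -6776/5805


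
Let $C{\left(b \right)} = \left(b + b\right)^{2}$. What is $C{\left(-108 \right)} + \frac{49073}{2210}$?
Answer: $\frac{103158833}{2210} \approx 46678.0$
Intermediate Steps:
$C{\left(b \right)} = 4 b^{2}$ ($C{\left(b \right)} = \left(2 b\right)^{2} = 4 b^{2}$)
$C{\left(-108 \right)} + \frac{49073}{2210} = 4 \left(-108\right)^{2} + \frac{49073}{2210} = 4 \cdot 11664 + 49073 \cdot \frac{1}{2210} = 46656 + \frac{49073}{2210} = \frac{103158833}{2210}$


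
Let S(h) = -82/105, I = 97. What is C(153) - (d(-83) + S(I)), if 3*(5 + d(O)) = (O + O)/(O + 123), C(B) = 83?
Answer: 12623/140 ≈ 90.164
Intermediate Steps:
S(h) = -82/105 (S(h) = -82*1/105 = -82/105)
d(O) = -5 + 2*O/(3*(123 + O)) (d(O) = -5 + ((O + O)/(O + 123))/3 = -5 + ((2*O)/(123 + O))/3 = -5 + (2*O/(123 + O))/3 = -5 + 2*O/(3*(123 + O)))
C(153) - (d(-83) + S(I)) = 83 - ((-1845 - 13*(-83))/(3*(123 - 83)) - 82/105) = 83 - ((⅓)*(-1845 + 1079)/40 - 82/105) = 83 - ((⅓)*(1/40)*(-766) - 82/105) = 83 - (-383/60 - 82/105) = 83 - 1*(-1003/140) = 83 + 1003/140 = 12623/140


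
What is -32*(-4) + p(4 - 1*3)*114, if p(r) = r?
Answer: 242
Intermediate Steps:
-32*(-4) + p(4 - 1*3)*114 = -32*(-4) + (4 - 1*3)*114 = 128 + (4 - 3)*114 = 128 + 1*114 = 128 + 114 = 242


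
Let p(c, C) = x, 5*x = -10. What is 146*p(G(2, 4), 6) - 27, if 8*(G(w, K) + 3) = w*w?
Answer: -319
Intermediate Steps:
x = -2 (x = (1/5)*(-10) = -2)
G(w, K) = -3 + w**2/8 (G(w, K) = -3 + (w*w)/8 = -3 + w**2/8)
p(c, C) = -2
146*p(G(2, 4), 6) - 27 = 146*(-2) - 27 = -292 - 27 = -319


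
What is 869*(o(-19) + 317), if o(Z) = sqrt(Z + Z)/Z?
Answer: 275473 - 869*I*sqrt(38)/19 ≈ 2.7547e+5 - 281.94*I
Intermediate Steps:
o(Z) = sqrt(2)/sqrt(Z) (o(Z) = sqrt(2*Z)/Z = (sqrt(2)*sqrt(Z))/Z = sqrt(2)/sqrt(Z))
869*(o(-19) + 317) = 869*(sqrt(2)/sqrt(-19) + 317) = 869*(sqrt(2)*(-I*sqrt(19)/19) + 317) = 869*(-I*sqrt(38)/19 + 317) = 869*(317 - I*sqrt(38)/19) = 275473 - 869*I*sqrt(38)/19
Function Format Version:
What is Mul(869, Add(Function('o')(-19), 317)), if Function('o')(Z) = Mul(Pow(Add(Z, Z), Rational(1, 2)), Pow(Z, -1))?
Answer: Add(275473, Mul(Rational(-869, 19), I, Pow(38, Rational(1, 2)))) ≈ Add(2.7547e+5, Mul(-281.94, I))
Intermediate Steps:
Function('o')(Z) = Mul(Pow(2, Rational(1, 2)), Pow(Z, Rational(-1, 2))) (Function('o')(Z) = Mul(Pow(Mul(2, Z), Rational(1, 2)), Pow(Z, -1)) = Mul(Mul(Pow(2, Rational(1, 2)), Pow(Z, Rational(1, 2))), Pow(Z, -1)) = Mul(Pow(2, Rational(1, 2)), Pow(Z, Rational(-1, 2))))
Mul(869, Add(Function('o')(-19), 317)) = Mul(869, Add(Mul(Pow(2, Rational(1, 2)), Pow(-19, Rational(-1, 2))), 317)) = Mul(869, Add(Mul(Pow(2, Rational(1, 2)), Mul(Rational(-1, 19), I, Pow(19, Rational(1, 2)))), 317)) = Mul(869, Add(Mul(Rational(-1, 19), I, Pow(38, Rational(1, 2))), 317)) = Mul(869, Add(317, Mul(Rational(-1, 19), I, Pow(38, Rational(1, 2))))) = Add(275473, Mul(Rational(-869, 19), I, Pow(38, Rational(1, 2))))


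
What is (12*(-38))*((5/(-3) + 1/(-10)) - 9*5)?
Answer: 106628/5 ≈ 21326.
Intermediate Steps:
(12*(-38))*((5/(-3) + 1/(-10)) - 9*5) = -456*((5*(-1/3) + 1*(-1/10)) - 1*45) = -456*((-5/3 - 1/10) - 45) = -456*(-53/30 - 45) = -456*(-1403/30) = 106628/5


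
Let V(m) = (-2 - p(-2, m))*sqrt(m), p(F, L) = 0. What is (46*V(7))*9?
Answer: -828*sqrt(7) ≈ -2190.7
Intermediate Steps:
V(m) = -2*sqrt(m) (V(m) = (-2 - 1*0)*sqrt(m) = (-2 + 0)*sqrt(m) = -2*sqrt(m))
(46*V(7))*9 = (46*(-2*sqrt(7)))*9 = -92*sqrt(7)*9 = -828*sqrt(7)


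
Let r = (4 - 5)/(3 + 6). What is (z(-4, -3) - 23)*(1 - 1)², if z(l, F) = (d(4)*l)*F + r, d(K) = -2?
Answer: 0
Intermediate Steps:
r = -⅑ (r = -1/9 = -1*⅑ = -⅑ ≈ -0.11111)
z(l, F) = -⅑ - 2*F*l (z(l, F) = (-2*l)*F - ⅑ = -2*F*l - ⅑ = -⅑ - 2*F*l)
(z(-4, -3) - 23)*(1 - 1)² = ((-⅑ - 2*(-3)*(-4)) - 23)*(1 - 1)² = ((-⅑ - 24) - 23)*0² = (-217/9 - 23)*0 = -424/9*0 = 0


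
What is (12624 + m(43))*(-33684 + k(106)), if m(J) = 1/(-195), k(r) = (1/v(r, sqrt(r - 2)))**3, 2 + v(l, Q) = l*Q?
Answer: -16538489509598478289557957289/38893351984594185000 + 38115079393193*sqrt(26)/19446675992297092500 ≈ -4.2523e+8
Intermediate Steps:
v(l, Q) = -2 + Q*l (v(l, Q) = -2 + l*Q = -2 + Q*l)
k(r) = (-2 + r*sqrt(-2 + r))**(-3) (k(r) = (1/(-2 + sqrt(r - 2)*r))**3 = (1/(-2 + sqrt(-2 + r)*r))**3 = (1/(-2 + r*sqrt(-2 + r)))**3 = (-2 + r*sqrt(-2 + r))**(-3))
m(J) = -1/195
(12624 + m(43))*(-33684 + k(106)) = (12624 - 1/195)*(-33684 + (-2 + 106*sqrt(-2 + 106))**(-3)) = 2461679*(-33684 + (-2 + 106*sqrt(104))**(-3))/195 = 2461679*(-33684 + (-2 + 106*(2*sqrt(26)))**(-3))/195 = 2461679*(-33684 + (-2 + 212*sqrt(26))**(-3))/195 = -27639731812/65 + 2461679/(195*(-2 + 212*sqrt(26))**3)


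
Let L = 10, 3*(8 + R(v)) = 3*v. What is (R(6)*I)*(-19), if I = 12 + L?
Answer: 836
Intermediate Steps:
R(v) = -8 + v (R(v) = -8 + (3*v)/3 = -8 + v)
I = 22 (I = 12 + 10 = 22)
(R(6)*I)*(-19) = ((-8 + 6)*22)*(-19) = -2*22*(-19) = -44*(-19) = 836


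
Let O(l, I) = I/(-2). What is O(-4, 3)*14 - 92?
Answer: -113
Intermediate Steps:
O(l, I) = -I/2 (O(l, I) = I*(-1/2) = -I/2)
O(-4, 3)*14 - 92 = -1/2*3*14 - 92 = -3/2*14 - 92 = -21 - 92 = -113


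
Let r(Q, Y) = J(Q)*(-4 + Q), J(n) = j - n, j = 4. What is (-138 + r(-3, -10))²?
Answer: 34969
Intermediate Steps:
J(n) = 4 - n
r(Q, Y) = (-4 + Q)*(4 - Q) (r(Q, Y) = (4 - Q)*(-4 + Q) = (-4 + Q)*(4 - Q))
(-138 + r(-3, -10))² = (-138 - (-4 - 3)²)² = (-138 - 1*(-7)²)² = (-138 - 1*49)² = (-138 - 49)² = (-187)² = 34969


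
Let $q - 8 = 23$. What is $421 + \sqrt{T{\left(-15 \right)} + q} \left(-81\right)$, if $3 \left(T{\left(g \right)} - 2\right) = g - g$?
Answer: $421 - 81 \sqrt{33} \approx -44.31$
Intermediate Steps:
$q = 31$ ($q = 8 + 23 = 31$)
$T{\left(g \right)} = 2$ ($T{\left(g \right)} = 2 + \frac{g - g}{3} = 2 + \frac{1}{3} \cdot 0 = 2 + 0 = 2$)
$421 + \sqrt{T{\left(-15 \right)} + q} \left(-81\right) = 421 + \sqrt{2 + 31} \left(-81\right) = 421 + \sqrt{33} \left(-81\right) = 421 - 81 \sqrt{33}$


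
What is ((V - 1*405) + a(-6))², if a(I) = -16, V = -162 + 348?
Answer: 55225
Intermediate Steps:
V = 186
((V - 1*405) + a(-6))² = ((186 - 1*405) - 16)² = ((186 - 405) - 16)² = (-219 - 16)² = (-235)² = 55225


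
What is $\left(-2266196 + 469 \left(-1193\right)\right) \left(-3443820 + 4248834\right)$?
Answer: $-2274738524982$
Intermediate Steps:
$\left(-2266196 + 469 \left(-1193\right)\right) \left(-3443820 + 4248834\right) = \left(-2266196 - 559517\right) 805014 = \left(-2825713\right) 805014 = -2274738524982$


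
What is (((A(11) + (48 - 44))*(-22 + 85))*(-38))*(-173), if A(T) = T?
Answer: 6212430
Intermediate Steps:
(((A(11) + (48 - 44))*(-22 + 85))*(-38))*(-173) = (((11 + (48 - 44))*(-22 + 85))*(-38))*(-173) = (((11 + 4)*63)*(-38))*(-173) = ((15*63)*(-38))*(-173) = (945*(-38))*(-173) = -35910*(-173) = 6212430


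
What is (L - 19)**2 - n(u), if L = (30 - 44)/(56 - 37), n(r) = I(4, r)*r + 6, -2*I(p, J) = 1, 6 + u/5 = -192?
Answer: -40236/361 ≈ -111.46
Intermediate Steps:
u = -990 (u = -30 + 5*(-192) = -30 - 960 = -990)
I(p, J) = -1/2 (I(p, J) = -1/2*1 = -1/2)
n(r) = 6 - r/2 (n(r) = -r/2 + 6 = 6 - r/2)
L = -14/19 ≈ -0.73684
(L - 19)**2 - n(u) = (-14/19 - 19)**2 - (6 - 1/2*(-990)) = (-375/19)**2 - (6 + 495) = 140625/361 - 1*501 = 140625/361 - 501 = -40236/361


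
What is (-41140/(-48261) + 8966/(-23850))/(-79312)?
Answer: -91413479/15215013817200 ≈ -6.0081e-6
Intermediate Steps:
(-41140/(-48261) + 8966/(-23850))/(-79312) = (-41140*(-1/48261) + 8966*(-1/23850))*(-1/79312) = (41140/48261 - 4483/11925)*(-1/79312) = (91413479/191837475)*(-1/79312) = -91413479/15215013817200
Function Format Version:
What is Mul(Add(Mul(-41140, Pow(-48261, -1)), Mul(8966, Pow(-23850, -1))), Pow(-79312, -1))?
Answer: Rational(-91413479, 15215013817200) ≈ -6.0081e-6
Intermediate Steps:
Mul(Add(Mul(-41140, Pow(-48261, -1)), Mul(8966, Pow(-23850, -1))), Pow(-79312, -1)) = Mul(Add(Mul(-41140, Rational(-1, 48261)), Mul(8966, Rational(-1, 23850))), Rational(-1, 79312)) = Mul(Add(Rational(41140, 48261), Rational(-4483, 11925)), Rational(-1, 79312)) = Mul(Rational(91413479, 191837475), Rational(-1, 79312)) = Rational(-91413479, 15215013817200)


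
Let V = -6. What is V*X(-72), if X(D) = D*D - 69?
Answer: -30690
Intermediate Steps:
X(D) = -69 + D² (X(D) = D² - 69 = -69 + D²)
V*X(-72) = -6*(-69 + (-72)²) = -6*(-69 + 5184) = -6*5115 = -30690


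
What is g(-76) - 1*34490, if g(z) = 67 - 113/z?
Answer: -2616035/76 ≈ -34422.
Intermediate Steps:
g(z) = 67 - 113/z
g(-76) - 1*34490 = (67 - 113/(-76)) - 1*34490 = (67 - 113*(-1/76)) - 34490 = (67 + 113/76) - 34490 = 5205/76 - 34490 = -2616035/76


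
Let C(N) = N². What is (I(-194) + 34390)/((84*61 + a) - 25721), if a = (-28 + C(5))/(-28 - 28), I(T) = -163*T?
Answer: -3696672/1153429 ≈ -3.2049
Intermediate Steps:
a = 3/56 (a = (-28 + 5²)/(-28 - 28) = (-28 + 25)/(-56) = -3*(-1/56) = 3/56 ≈ 0.053571)
(I(-194) + 34390)/((84*61 + a) - 25721) = (-163*(-194) + 34390)/((84*61 + 3/56) - 25721) = (31622 + 34390)/((5124 + 3/56) - 25721) = 66012/(286947/56 - 25721) = 66012/(-1153429/56) = 66012*(-56/1153429) = -3696672/1153429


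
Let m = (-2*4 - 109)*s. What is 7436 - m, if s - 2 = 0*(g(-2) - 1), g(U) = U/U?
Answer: 7670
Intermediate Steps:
g(U) = 1
s = 2 (s = 2 + 0*(1 - 1) = 2 + 0*0 = 2 + 0 = 2)
m = -234 (m = (-2*4 - 109)*2 = (-8 - 109)*2 = -117*2 = -234)
7436 - m = 7436 - 1*(-234) = 7436 + 234 = 7670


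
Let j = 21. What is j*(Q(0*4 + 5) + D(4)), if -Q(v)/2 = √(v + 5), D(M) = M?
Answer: 84 - 42*√10 ≈ -48.816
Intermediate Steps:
Q(v) = -2*√(5 + v) (Q(v) = -2*√(v + 5) = -2*√(5 + v))
j*(Q(0*4 + 5) + D(4)) = 21*(-2*√(5 + (0*4 + 5)) + 4) = 21*(-2*√(5 + (0 + 5)) + 4) = 21*(-2*√(5 + 5) + 4) = 21*(-2*√10 + 4) = 21*(4 - 2*√10) = 84 - 42*√10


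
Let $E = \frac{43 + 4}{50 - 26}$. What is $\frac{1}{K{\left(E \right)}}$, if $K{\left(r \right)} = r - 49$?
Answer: $- \frac{24}{1129} \approx -0.021258$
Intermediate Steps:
$E = \frac{47}{24} \approx 1.9583$
$K{\left(r \right)} = -49 + r$
$\frac{1}{K{\left(E \right)}} = \frac{1}{-49 + \frac{47}{24}} = \frac{1}{- \frac{1129}{24}} = - \frac{24}{1129}$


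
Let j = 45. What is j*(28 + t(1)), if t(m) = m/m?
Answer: 1305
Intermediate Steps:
t(m) = 1
j*(28 + t(1)) = 45*(28 + 1) = 45*29 = 1305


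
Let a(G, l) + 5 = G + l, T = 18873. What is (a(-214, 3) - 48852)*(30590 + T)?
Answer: -2427050484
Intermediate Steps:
a(G, l) = -5 + G + l (a(G, l) = -5 + (G + l) = -5 + G + l)
(a(-214, 3) - 48852)*(30590 + T) = ((-5 - 214 + 3) - 48852)*(30590 + 18873) = (-216 - 48852)*49463 = -49068*49463 = -2427050484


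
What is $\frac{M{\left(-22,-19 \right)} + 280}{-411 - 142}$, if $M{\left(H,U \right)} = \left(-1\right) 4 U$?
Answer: $- \frac{356}{553} \approx -0.64376$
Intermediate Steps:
$M{\left(H,U \right)} = - 4 U$
$\frac{M{\left(-22,-19 \right)} + 280}{-411 - 142} = \frac{\left(-4\right) \left(-19\right) + 280}{-411 - 142} = \frac{76 + 280}{-553} = 356 \left(- \frac{1}{553}\right) = - \frac{356}{553}$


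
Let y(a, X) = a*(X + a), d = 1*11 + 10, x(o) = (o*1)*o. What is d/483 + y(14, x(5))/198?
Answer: 2126/759 ≈ 2.8011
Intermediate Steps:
x(o) = o**2 (x(o) = o*o = o**2)
d = 21 (d = 11 + 10 = 21)
d/483 + y(14, x(5))/198 = 21/483 + (14*(5**2 + 14))/198 = 21*(1/483) + (14*(25 + 14))*(1/198) = 1/23 + (14*39)*(1/198) = 1/23 + 546*(1/198) = 1/23 + 91/33 = 2126/759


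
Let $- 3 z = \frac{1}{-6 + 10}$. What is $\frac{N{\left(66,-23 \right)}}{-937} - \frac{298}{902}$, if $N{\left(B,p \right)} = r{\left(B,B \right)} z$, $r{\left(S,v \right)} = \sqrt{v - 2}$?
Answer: $- \frac{417937}{1267761} \approx -0.32967$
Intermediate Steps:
$r{\left(S,v \right)} = \sqrt{-2 + v}$
$z = - \frac{1}{12}$ ($z = - \frac{1}{3 \left(-6 + 10\right)} = - \frac{1}{3 \cdot 4} = \left(- \frac{1}{3}\right) \frac{1}{4} = - \frac{1}{12} \approx -0.083333$)
$N{\left(B,p \right)} = - \frac{\sqrt{-2 + B}}{12}$ ($N{\left(B,p \right)} = \sqrt{-2 + B} \left(- \frac{1}{12}\right) = - \frac{\sqrt{-2 + B}}{12}$)
$\frac{N{\left(66,-23 \right)}}{-937} - \frac{298}{902} = \frac{\left(- \frac{1}{12}\right) \sqrt{-2 + 66}}{-937} - \frac{298}{902} = - \frac{\sqrt{64}}{12} \left(- \frac{1}{937}\right) - \frac{149}{451} = \left(- \frac{1}{12}\right) 8 \left(- \frac{1}{937}\right) - \frac{149}{451} = \left(- \frac{2}{3}\right) \left(- \frac{1}{937}\right) - \frac{149}{451} = \frac{2}{2811} - \frac{149}{451} = - \frac{417937}{1267761}$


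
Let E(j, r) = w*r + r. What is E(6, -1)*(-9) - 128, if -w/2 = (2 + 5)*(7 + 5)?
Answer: -1631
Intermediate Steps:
w = -168 (w = -2*(2 + 5)*(7 + 5) = -14*12 = -2*84 = -168)
E(j, r) = -167*r (E(j, r) = -168*r + r = -167*r)
E(6, -1)*(-9) - 128 = -167*(-1)*(-9) - 128 = 167*(-9) - 128 = -1503 - 128 = -1631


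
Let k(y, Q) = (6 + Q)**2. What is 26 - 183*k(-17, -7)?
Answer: -157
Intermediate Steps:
26 - 183*k(-17, -7) = 26 - 183*(6 - 7)**2 = 26 - 183*(-1)**2 = 26 - 183*1 = 26 - 183 = -157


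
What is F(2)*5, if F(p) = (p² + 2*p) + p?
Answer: 50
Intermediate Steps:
F(p) = p² + 3*p
F(2)*5 = (2*(3 + 2))*5 = (2*5)*5 = 10*5 = 50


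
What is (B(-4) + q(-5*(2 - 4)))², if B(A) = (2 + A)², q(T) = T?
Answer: 196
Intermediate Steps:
(B(-4) + q(-5*(2 - 4)))² = ((2 - 4)² - 5*(2 - 4))² = ((-2)² - 5*(-2))² = (4 + 10)² = 14² = 196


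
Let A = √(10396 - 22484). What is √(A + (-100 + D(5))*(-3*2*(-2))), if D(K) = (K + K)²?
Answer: 2^(¾)*1511^(¼)*√I ≈ 7.4144 + 7.4144*I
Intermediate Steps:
D(K) = 4*K² (D(K) = (2*K)² = 4*K²)
A = 2*I*√3022 (A = √(-12088) = 2*I*√3022 ≈ 109.95*I)
√(A + (-100 + D(5))*(-3*2*(-2))) = √(2*I*√3022 + (-100 + 4*5²)*(-3*2*(-2))) = √(2*I*√3022 + (-100 + 4*25)*(-6*(-2))) = √(2*I*√3022 + (-100 + 100)*12) = √(2*I*√3022 + 0*12) = √(2*I*√3022 + 0) = √(2*I*√3022) = 2^(¾)*1511^(¼)*√I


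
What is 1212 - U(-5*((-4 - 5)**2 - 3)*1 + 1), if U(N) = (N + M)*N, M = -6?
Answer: -152443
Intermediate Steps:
U(N) = N*(-6 + N) (U(N) = (N - 6)*N = (-6 + N)*N = N*(-6 + N))
1212 - U(-5*((-4 - 5)**2 - 3)*1 + 1) = 1212 - (-5*((-4 - 5)**2 - 3)*1 + 1)*(-6 + (-5*((-4 - 5)**2 - 3)*1 + 1)) = 1212 - (-5*((-9)**2 - 3)*1 + 1)*(-6 + (-5*((-9)**2 - 3)*1 + 1)) = 1212 - (-5*(81 - 3)*1 + 1)*(-6 + (-5*(81 - 3)*1 + 1)) = 1212 - (-5*78*1 + 1)*(-6 + (-5*78*1 + 1)) = 1212 - (-390*1 + 1)*(-6 + (-390*1 + 1)) = 1212 - (-390 + 1)*(-6 + (-390 + 1)) = 1212 - (-389)*(-6 - 389) = 1212 - (-389)*(-395) = 1212 - 1*153655 = 1212 - 153655 = -152443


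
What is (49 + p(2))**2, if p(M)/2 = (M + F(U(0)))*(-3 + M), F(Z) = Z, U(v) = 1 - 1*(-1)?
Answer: 1681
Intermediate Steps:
U(v) = 2 (U(v) = 1 + 1 = 2)
p(M) = 2*(-3 + M)*(2 + M) (p(M) = 2*((M + 2)*(-3 + M)) = 2*((2 + M)*(-3 + M)) = 2*((-3 + M)*(2 + M)) = 2*(-3 + M)*(2 + M))
(49 + p(2))**2 = (49 + (-12 - 2*2 + 2*2**2))**2 = (49 + (-12 - 4 + 2*4))**2 = (49 + (-12 - 4 + 8))**2 = (49 - 8)**2 = 41**2 = 1681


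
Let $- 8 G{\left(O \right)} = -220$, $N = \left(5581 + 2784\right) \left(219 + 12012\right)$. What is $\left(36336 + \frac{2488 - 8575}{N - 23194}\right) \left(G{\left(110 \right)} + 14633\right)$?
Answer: $\frac{108979632918257649}{204578242} \approx 5.327 \cdot 10^{8}$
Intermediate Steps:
$N = 102312315$ ($N = 8365 \cdot 12231 = 102312315$)
$G{\left(O \right)} = \frac{55}{2}$ ($G{\left(O \right)} = \left(- \frac{1}{8}\right) \left(-220\right) = \frac{55}{2}$)
$\left(36336 + \frac{2488 - 8575}{N - 23194}\right) \left(G{\left(110 \right)} + 14633\right) = \left(36336 + \frac{2488 - 8575}{102312315 - 23194}\right) \left(\frac{55}{2} + 14633\right) = \left(36336 - \frac{6087}{102289121}\right) \frac{29321}{2} = \frac{3716777494569}{102289121} \cdot \frac{29321}{2} = \frac{108979632918257649}{204578242}$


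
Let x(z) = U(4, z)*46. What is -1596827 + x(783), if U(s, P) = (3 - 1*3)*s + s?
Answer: -1596643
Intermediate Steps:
U(s, P) = s (U(s, P) = (3 - 3)*s + s = 0*s + s = 0 + s = s)
x(z) = 184 (x(z) = 4*46 = 184)
-1596827 + x(783) = -1596827 + 184 = -1596643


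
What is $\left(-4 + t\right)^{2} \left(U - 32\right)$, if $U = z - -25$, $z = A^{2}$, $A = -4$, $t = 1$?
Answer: $81$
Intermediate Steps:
$z = 16$ ($z = \left(-4\right)^{2} = 16$)
$U = 41$ ($U = 16 - -25 = 16 + 25 = 41$)
$\left(-4 + t\right)^{2} \left(U - 32\right) = \left(-4 + 1\right)^{2} \left(41 - 32\right) = \left(-3\right)^{2} \cdot 9 = 9 \cdot 9 = 81$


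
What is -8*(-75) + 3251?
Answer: 3851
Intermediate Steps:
-8*(-75) + 3251 = 600 + 3251 = 3851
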